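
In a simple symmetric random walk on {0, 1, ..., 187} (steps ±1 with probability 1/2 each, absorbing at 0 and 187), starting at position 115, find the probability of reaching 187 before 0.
P(hit 187 before 0) = 115/187

Let u_k = P(hit 187 before 0 | start at k). Then u_0 = 0, u_187 = 1, and u_k = u_{k-1}/2 + u_{k+1}/2 for 1 ≤ k ≤ 186. This harmonic recurrence is solved by u_k = k/187, giving u_115 = 115/187.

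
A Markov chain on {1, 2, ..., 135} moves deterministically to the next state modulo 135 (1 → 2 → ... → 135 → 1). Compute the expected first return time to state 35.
E[T_35 | X_0 = 35] = 135

The chain cycles deterministically, so starting at state 35 it returns in exactly 135 steps. Equivalently, the stationary distribution is uniform π_j = 1/135 for every state j, so by Kac's formula E[T_35] = 1/π_35 = 135.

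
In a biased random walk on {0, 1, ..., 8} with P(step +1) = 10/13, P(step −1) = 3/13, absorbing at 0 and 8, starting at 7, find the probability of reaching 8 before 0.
P(hit 8 before 0) = (1 − (3/10)^7) / (1 − (3/10)^8) = 14282590/14284777

Let u_k denote P(reach 8 before 0 | start at k). Boundary: u_0 = 0, u_8 = 1. Recurrence: u_k = 10/13·u_{k+1} + 3/13·u_{k-1} for 1 ≤ k ≤ 7. Try u_k = A + B·r^k with r = q/p = (3/13)/(10/13) = 3/10. Substitution satisfies the recurrence; boundary conditions give:
  u_k = (1 − r^k) / (1 − r^N) = (1 − (3/10)^7) / (1 − (3/10)^8) = 14282590/14284777.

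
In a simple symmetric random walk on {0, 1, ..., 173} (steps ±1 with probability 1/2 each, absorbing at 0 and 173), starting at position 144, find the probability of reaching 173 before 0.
P(hit 173 before 0) = 144/173

Let u_k = P(hit 173 before 0 | start at k). Then u_0 = 0, u_173 = 1, and u_k = u_{k-1}/2 + u_{k+1}/2 for 1 ≤ k ≤ 172. This harmonic recurrence is solved by u_k = k/173, giving u_144 = 144/173.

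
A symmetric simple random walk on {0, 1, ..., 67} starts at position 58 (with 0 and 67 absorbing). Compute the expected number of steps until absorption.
E[τ | X_0 = 58] = 522

Let v_k = E[τ | X_0 = k]. Boundary: v_0 = v_67 = 0. Recurrence: v_k = 1 + (v_{k-1} + v_{k+1})/2 for 1 ≤ k ≤ 66. The particular solution to v_k − (v_{k-1} + v_{k+1})/2 = 1 is v_k = −k^2. Adding homogeneous solution A + B k and matching boundaries gives v_k = k (67 − k). Substituting k = 58: v_58 = 58 · 9 = 522.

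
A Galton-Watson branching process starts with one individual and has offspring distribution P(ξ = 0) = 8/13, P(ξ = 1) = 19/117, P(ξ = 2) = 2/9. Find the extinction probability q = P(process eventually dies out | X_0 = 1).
q = 1

Mean offspring μ = 0·8/13 + 1·19/117 + 2·2/9 = 71/117 ≤ 1. For μ ≤ 1 with offspring not concentrated at 1, the Galton-Watson process goes extinct almost surely, so q = 1.
(Algebraic check: The pgf is f(s) = 8/13 + 19/117·s + 2/9·s². The extinction probability q is the smallest fixed point of f in [0, 1]. Setting s = f(s):
  2/9·s² + (19/117 − 1)·s + 8/13 = 0
  2/9·s² − (8/13 + 2/9)·s + 8/13 = 0
which factors as (s − 1)·(2/9·s − 8/13) = 0, giving roots s = 1 and s = (8/13)/(2/9) = 36/13. Since 36/13 ≥ 1, the smallest root in [0, 1] is s = 1.)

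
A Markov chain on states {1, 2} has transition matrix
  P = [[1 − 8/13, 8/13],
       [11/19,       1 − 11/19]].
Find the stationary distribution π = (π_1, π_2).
π_1 = 143/295, π_2 = 152/295

Solve πP = π with π_1 + π_2 = 1. From πP = π: π_1 · (1 − 8/13) + π_2 · 11/19 = π_1 ⇒ π_2 · 11/19 = π_1 · 8/13 ⇒ π_2/π_1 = (8/13)/(11/19) = 152/143. Together with π_1 + π_2 = 1:
  π_1 = (11/19)/(8/13 + 11/19) = (11/19)/(295/247) = 143/295,
  π_2 = (8/13)/(8/13 + 11/19) = (8/13)/(295/247) = 152/295.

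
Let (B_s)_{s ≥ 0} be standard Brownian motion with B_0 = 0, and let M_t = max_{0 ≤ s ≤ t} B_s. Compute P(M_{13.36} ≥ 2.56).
P(M_{13.36} ≥ 2.56) = 2·P(B_{13.36} ≥ 2.56) = 2(1 − Φ(2.56/√13.36)) ≈ 0.4837

By the reflection principle for Brownian motion, P(M_t ≥ a) = 2 · P(B_t ≥ a) for a ≥ 0. Since B_t ~ N(0, t), P(B_t ≥ 2.56) = 1 − Φ(2.56/√t) = 1 − Φ(2.56/√13.36) = 1 − Φ(0.7004). So
  P(M_{13.36} ≥ 2.56) = 2(1 − Φ(0.7004)) ≈ 0.4837.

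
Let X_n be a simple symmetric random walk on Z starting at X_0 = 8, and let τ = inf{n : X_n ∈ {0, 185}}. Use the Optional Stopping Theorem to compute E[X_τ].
E[X_τ] = 8

X_n is a martingale and τ is a bounded-mean stopping time (indeed τ is finite a.s. with bounded expectation since the walk is in a bounded region). By the OST, E[X_τ] = E[X_0] = 8. Equivalently: E[X_τ] = 185 · P(hit 185 first) + 0 · P(hit 0 first) = 185 · (8/185) = 8.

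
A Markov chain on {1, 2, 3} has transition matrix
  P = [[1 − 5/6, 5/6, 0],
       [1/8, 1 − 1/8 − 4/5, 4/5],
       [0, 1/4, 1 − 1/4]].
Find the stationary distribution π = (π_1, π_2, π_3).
π = (1/29, 20/87, 64/87)

This is a birth-death chain on three states, which satisfies detailed balance: π_1 · P_{12} = π_2 · P_{21} and π_2 · P_{23} = π_3 · P_{32}.
From π_1 · 5/6 = π_2 · 1/8: π_2/π_1 = (5/6)/(1/8) = 20/3.
From π_2 · 4/5 = π_3 · 1/4: π_3/π_2 = (4/5)/(1/4) = 16/5.
Take π_1 proportional to 1; then unnormalized π = (1, 20/3, 64/3). Normalize by dividing by the sum 29:
  π = (1/29, 20/87, 64/87).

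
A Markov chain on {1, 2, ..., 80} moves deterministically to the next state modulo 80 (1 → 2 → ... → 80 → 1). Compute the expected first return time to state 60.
E[T_60 | X_0 = 60] = 80

The chain cycles deterministically, so starting at state 60 it returns in exactly 80 steps. Equivalently, the stationary distribution is uniform π_j = 1/80 for every state j, so by Kac's formula E[T_60] = 1/π_60 = 80.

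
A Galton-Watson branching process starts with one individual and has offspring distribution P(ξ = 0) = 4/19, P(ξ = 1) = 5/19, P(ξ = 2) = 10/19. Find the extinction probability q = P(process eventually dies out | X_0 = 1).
q = 2/5

The pgf is f(s) = 4/19 + 5/19·s + 10/19·s². The extinction probability q is the smallest fixed point of f in [0, 1]. Setting s = f(s):
  10/19·s² + (5/19 − 1)·s + 4/19 = 0
  10/19·s² − (4/19 + 10/19)·s + 4/19 = 0
which factors as (s − 1)·(10/19·s − 4/19) = 0, giving roots s = 1 and s = (4/19)/(10/19) = 2/5.
Mean offspring μ = 5/19 + 2·10/19 = 25/19 > 1 (supercritical), so q < 1. The extinction probability is the smaller root: q = (4/19)/(10/19) = 2/5.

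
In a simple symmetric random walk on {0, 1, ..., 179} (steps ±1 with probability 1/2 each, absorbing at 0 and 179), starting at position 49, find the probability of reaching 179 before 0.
P(hit 179 before 0) = 49/179

Let u_k = P(hit 179 before 0 | start at k). Then u_0 = 0, u_179 = 1, and u_k = u_{k-1}/2 + u_{k+1}/2 for 1 ≤ k ≤ 178. This harmonic recurrence is solved by u_k = k/179, giving u_49 = 49/179.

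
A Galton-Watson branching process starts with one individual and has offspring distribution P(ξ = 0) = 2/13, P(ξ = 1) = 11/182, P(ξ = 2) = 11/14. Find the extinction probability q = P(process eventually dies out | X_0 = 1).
q = 28/143

The pgf is f(s) = 2/13 + 11/182·s + 11/14·s². The extinction probability q is the smallest fixed point of f in [0, 1]. Setting s = f(s):
  11/14·s² + (11/182 − 1)·s + 2/13 = 0
  11/14·s² − (2/13 + 11/14)·s + 2/13 = 0
which factors as (s − 1)·(11/14·s − 2/13) = 0, giving roots s = 1 and s = (2/13)/(11/14) = 28/143.
Mean offspring μ = 11/182 + 2·11/14 = 297/182 > 1 (supercritical), so q < 1. The extinction probability is the smaller root: q = (2/13)/(11/14) = 28/143.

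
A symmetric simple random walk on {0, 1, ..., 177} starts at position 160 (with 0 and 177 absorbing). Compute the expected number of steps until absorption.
E[τ | X_0 = 160] = 2720

Let v_k = E[τ | X_0 = k]. Boundary: v_0 = v_177 = 0. Recurrence: v_k = 1 + (v_{k-1} + v_{k+1})/2 for 1 ≤ k ≤ 176. The particular solution to v_k − (v_{k-1} + v_{k+1})/2 = 1 is v_k = −k^2. Adding homogeneous solution A + B k and matching boundaries gives v_k = k (177 − k). Substituting k = 160: v_160 = 160 · 17 = 2720.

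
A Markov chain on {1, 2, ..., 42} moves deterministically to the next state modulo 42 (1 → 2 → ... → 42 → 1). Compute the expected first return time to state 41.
E[T_41 | X_0 = 41] = 42

The chain cycles deterministically, so starting at state 41 it returns in exactly 42 steps. Equivalently, the stationary distribution is uniform π_j = 1/42 for every state j, so by Kac's formula E[T_41] = 1/π_41 = 42.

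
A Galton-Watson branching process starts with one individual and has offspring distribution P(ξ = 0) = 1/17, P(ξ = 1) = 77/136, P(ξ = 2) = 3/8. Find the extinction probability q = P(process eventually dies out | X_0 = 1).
q = 8/51

The pgf is f(s) = 1/17 + 77/136·s + 3/8·s². The extinction probability q is the smallest fixed point of f in [0, 1]. Setting s = f(s):
  3/8·s² + (77/136 − 1)·s + 1/17 = 0
  3/8·s² − (1/17 + 3/8)·s + 1/17 = 0
which factors as (s − 1)·(3/8·s − 1/17) = 0, giving roots s = 1 and s = (1/17)/(3/8) = 8/51.
Mean offspring μ = 77/136 + 2·3/8 = 179/136 > 1 (supercritical), so q < 1. The extinction probability is the smaller root: q = (1/17)/(3/8) = 8/51.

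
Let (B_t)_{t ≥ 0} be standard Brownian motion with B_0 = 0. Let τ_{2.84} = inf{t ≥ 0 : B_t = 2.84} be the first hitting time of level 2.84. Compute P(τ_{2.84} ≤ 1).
P(τ_{2.84} ≤ 1) = 2(1 − Φ(2.84/√1)) = 2(1 − Φ(2.8400)) ≈ 0.0045

By the reflection principle for standard BM, P(τ_b ≤ t) = 2 · P(B_t ≥ b). Since B_t ~ N(0, t), P(B_t ≥ 2.84) = 1 − Φ(2.84/√t) = 1 − Φ(2.84/√1) = 1 − Φ(2.8400) ≈ 0.00226. Doubling: P(τ_{2.84} ≤ 1) ≈ 2 · 0.00226 = 0.00452 ≈ 0.0045.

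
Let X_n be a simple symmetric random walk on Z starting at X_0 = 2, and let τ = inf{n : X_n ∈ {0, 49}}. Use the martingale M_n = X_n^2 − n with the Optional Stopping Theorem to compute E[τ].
E[τ] = 94

M_n = X_n^2 − n is a martingale (since E[X_{n+1}^2 | F_n] = X_n^2 + 1). By OST (τ has finite mean in a bounded region), E[M_τ] = E[M_0] = X_0^2 − 0 = 2^2 = 4. Also E[M_τ] = E[X_τ^2] − E[τ]. The walk exits at 0 or 49, with P(hit 49 first) = 2/49, so E[X_τ^2] = 49^2 · 2/49 + 0 = 98. Thus E[τ] = E[X_τ^2] − E[M_τ] = 98 − 4 = 94 = 2(49 − 2) = 94.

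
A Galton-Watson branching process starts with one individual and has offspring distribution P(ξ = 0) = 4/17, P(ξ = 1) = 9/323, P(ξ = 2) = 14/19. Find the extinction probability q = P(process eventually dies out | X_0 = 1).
q = 38/119

The pgf is f(s) = 4/17 + 9/323·s + 14/19·s². The extinction probability q is the smallest fixed point of f in [0, 1]. Setting s = f(s):
  14/19·s² + (9/323 − 1)·s + 4/17 = 0
  14/19·s² − (4/17 + 14/19)·s + 4/17 = 0
which factors as (s − 1)·(14/19·s − 4/17) = 0, giving roots s = 1 and s = (4/17)/(14/19) = 38/119.
Mean offspring μ = 9/323 + 2·14/19 = 485/323 > 1 (supercritical), so q < 1. The extinction probability is the smaller root: q = (4/17)/(14/19) = 38/119.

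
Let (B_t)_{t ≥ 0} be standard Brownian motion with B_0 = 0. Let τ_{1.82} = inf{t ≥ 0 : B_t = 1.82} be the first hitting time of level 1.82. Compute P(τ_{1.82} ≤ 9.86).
P(τ_{1.82} ≤ 9.86) = 2(1 − Φ(1.82/√9.86)) = 2(1 − Φ(0.5796)) ≈ 0.5622

By the reflection principle for standard BM, P(τ_b ≤ t) = 2 · P(B_t ≥ b). Since B_t ~ N(0, t), P(B_t ≥ 1.82) = 1 − Φ(1.82/√t) = 1 − Φ(1.82/√9.86) = 1 − Φ(0.5796) ≈ 0.28109. Doubling: P(τ_{1.82} ≤ 9.86) ≈ 2 · 0.28109 = 0.56218 ≈ 0.5622.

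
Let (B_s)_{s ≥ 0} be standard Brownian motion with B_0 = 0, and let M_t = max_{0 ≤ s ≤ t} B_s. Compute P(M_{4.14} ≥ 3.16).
P(M_{4.14} ≥ 3.16) = 2·P(B_{4.14} ≥ 3.16) = 2(1 − Φ(3.16/√4.14)) ≈ 0.1204

By the reflection principle for Brownian motion, P(M_t ≥ a) = 2 · P(B_t ≥ a) for a ≥ 0. Since B_t ~ N(0, t), P(B_t ≥ 3.16) = 1 − Φ(3.16/√t) = 1 − Φ(3.16/√4.14) = 1 − Φ(1.5531). So
  P(M_{4.14} ≥ 3.16) = 2(1 − Φ(1.5531)) ≈ 0.1204.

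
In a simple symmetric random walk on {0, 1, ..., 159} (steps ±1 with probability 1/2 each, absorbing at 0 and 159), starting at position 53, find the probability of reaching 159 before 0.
P(hit 159 before 0) = 53/159 = 1/3

Let u_k = P(hit 159 before 0 | start at k). Then u_0 = 0, u_159 = 1, and u_k = u_{k-1}/2 + u_{k+1}/2 for 1 ≤ k ≤ 158. This harmonic recurrence is solved by u_k = k/159, giving u_53 = 53/159 = 1/3.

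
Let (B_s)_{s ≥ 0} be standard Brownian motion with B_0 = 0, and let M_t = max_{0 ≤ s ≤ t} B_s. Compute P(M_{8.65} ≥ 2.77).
P(M_{8.65} ≥ 2.77) = 2·P(B_{8.65} ≥ 2.77) = 2(1 − Φ(2.77/√8.65)) ≈ 0.3463

By the reflection principle for Brownian motion, P(M_t ≥ a) = 2 · P(B_t ≥ a) for a ≥ 0. Since B_t ~ N(0, t), P(B_t ≥ 2.77) = 1 − Φ(2.77/√t) = 1 − Φ(2.77/√8.65) = 1 − Φ(0.9418). So
  P(M_{8.65} ≥ 2.77) = 2(1 − Φ(0.9418)) ≈ 0.3463.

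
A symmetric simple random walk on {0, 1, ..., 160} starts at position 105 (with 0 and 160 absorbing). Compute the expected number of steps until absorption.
E[τ | X_0 = 105] = 5775

Let v_k = E[τ | X_0 = k]. Boundary: v_0 = v_160 = 0. Recurrence: v_k = 1 + (v_{k-1} + v_{k+1})/2 for 1 ≤ k ≤ 159. The particular solution to v_k − (v_{k-1} + v_{k+1})/2 = 1 is v_k = −k^2. Adding homogeneous solution A + B k and matching boundaries gives v_k = k (160 − k). Substituting k = 105: v_105 = 105 · 55 = 5775.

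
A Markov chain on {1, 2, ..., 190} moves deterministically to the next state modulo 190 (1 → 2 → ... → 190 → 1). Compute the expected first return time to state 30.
E[T_30 | X_0 = 30] = 190

The chain cycles deterministically, so starting at state 30 it returns in exactly 190 steps. Equivalently, the stationary distribution is uniform π_j = 1/190 for every state j, so by Kac's formula E[T_30] = 1/π_30 = 190.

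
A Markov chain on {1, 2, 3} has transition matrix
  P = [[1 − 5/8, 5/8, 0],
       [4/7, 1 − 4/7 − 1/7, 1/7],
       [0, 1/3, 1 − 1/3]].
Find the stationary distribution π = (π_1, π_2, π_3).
π = (16/41, 35/82, 15/82)

This is a birth-death chain on three states, which satisfies detailed balance: π_1 · P_{12} = π_2 · P_{21} and π_2 · P_{23} = π_3 · P_{32}.
From π_1 · 5/8 = π_2 · 4/7: π_2/π_1 = (5/8)/(4/7) = 35/32.
From π_2 · 1/7 = π_3 · 1/3: π_3/π_2 = (1/7)/(1/3) = 3/7.
Take π_1 proportional to 1; then unnormalized π = (1, 35/32, 15/32). Normalize by dividing by the sum 41/16:
  π = (16/41, 35/82, 15/82).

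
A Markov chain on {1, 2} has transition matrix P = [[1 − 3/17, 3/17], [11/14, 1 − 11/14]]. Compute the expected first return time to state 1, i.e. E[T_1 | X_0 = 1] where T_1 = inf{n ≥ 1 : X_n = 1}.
E[T_1 | X_0 = 1] = 1/π_1 = 229/187

For an irreducible recurrent Markov chain with stationary distribution π, E[T_i | X_0 = i] = 1/π_i (Kac's formula). Here π_1 = (11/14)/(3/17 + 11/14) = (11/14)/(229/238) = 187/229, so E[T_1 | X_0 = 1] = 1/π_1 = (3/17 + 11/14)/(11/14) = (229/238)/(11/14) = 229/187.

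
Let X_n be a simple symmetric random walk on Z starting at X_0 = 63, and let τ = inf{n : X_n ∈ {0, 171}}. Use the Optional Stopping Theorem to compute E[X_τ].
E[X_τ] = 63

X_n is a martingale and τ is a bounded-mean stopping time (indeed τ is finite a.s. with bounded expectation since the walk is in a bounded region). By the OST, E[X_τ] = E[X_0] = 63. Equivalently: E[X_τ] = 171 · P(hit 171 first) + 0 · P(hit 0 first) = 171 · (63/171) = 63.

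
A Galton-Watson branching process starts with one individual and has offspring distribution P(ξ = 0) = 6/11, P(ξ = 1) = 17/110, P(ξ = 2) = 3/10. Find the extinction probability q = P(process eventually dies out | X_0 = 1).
q = 1

Mean offspring μ = 0·6/11 + 1·17/110 + 2·3/10 = 83/110 ≤ 1. For μ ≤ 1 with offspring not concentrated at 1, the Galton-Watson process goes extinct almost surely, so q = 1.
(Algebraic check: The pgf is f(s) = 6/11 + 17/110·s + 3/10·s². The extinction probability q is the smallest fixed point of f in [0, 1]. Setting s = f(s):
  3/10·s² + (17/110 − 1)·s + 6/11 = 0
  3/10·s² − (6/11 + 3/10)·s + 6/11 = 0
which factors as (s − 1)·(3/10·s − 6/11) = 0, giving roots s = 1 and s = (6/11)/(3/10) = 20/11. Since 20/11 ≥ 1, the smallest root in [0, 1] is s = 1.)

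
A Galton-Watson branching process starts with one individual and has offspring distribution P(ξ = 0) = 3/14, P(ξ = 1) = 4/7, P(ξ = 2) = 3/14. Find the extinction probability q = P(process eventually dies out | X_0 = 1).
q = 1

Mean offspring μ = 0·3/14 + 1·4/7 + 2·3/14 = 1 ≤ 1. For μ ≤ 1 with offspring not concentrated at 1, the Galton-Watson process goes extinct almost surely, so q = 1.
(Algebraic check: The pgf is f(s) = 3/14 + 4/7·s + 3/14·s². The extinction probability q is the smallest fixed point of f in [0, 1]. Setting s = f(s):
  3/14·s² + (4/7 − 1)·s + 3/14 = 0
  3/14·s² − (3/14 + 3/14)·s + 3/14 = 0
which factors as (s − 1)·(3/14·s − 3/14) = 0, giving roots s = 1 and s = (3/14)/(3/14) = 1. Since 1 ≥ 1, the smallest root in [0, 1] is s = 1.)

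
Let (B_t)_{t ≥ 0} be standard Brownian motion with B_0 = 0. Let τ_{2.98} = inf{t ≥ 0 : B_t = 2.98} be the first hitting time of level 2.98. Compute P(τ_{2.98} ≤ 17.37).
P(τ_{2.98} ≤ 17.37) = 2(1 − Φ(2.98/√17.37)) = 2(1 − Φ(0.7150)) ≈ 0.4746

By the reflection principle for standard BM, P(τ_b ≤ t) = 2 · P(B_t ≥ b). Since B_t ~ N(0, t), P(B_t ≥ 2.98) = 1 − Φ(2.98/√t) = 1 − Φ(2.98/√17.37) = 1 − Φ(0.7150) ≈ 0.23730. Doubling: P(τ_{2.98} ≤ 17.37) ≈ 2 · 0.23730 = 0.47460 ≈ 0.4746.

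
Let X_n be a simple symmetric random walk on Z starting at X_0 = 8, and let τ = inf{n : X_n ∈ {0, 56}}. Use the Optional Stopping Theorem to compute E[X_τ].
E[X_τ] = 8

X_n is a martingale and τ is a bounded-mean stopping time (indeed τ is finite a.s. with bounded expectation since the walk is in a bounded region). By the OST, E[X_τ] = E[X_0] = 8. Equivalently: E[X_τ] = 56 · P(hit 56 first) + 0 · P(hit 0 first) = 56 · (8/56) = 8.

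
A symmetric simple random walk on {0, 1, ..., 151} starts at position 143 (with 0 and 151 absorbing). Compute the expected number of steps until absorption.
E[τ | X_0 = 143] = 1144

Let v_k = E[τ | X_0 = k]. Boundary: v_0 = v_151 = 0. Recurrence: v_k = 1 + (v_{k-1} + v_{k+1})/2 for 1 ≤ k ≤ 150. The particular solution to v_k − (v_{k-1} + v_{k+1})/2 = 1 is v_k = −k^2. Adding homogeneous solution A + B k and matching boundaries gives v_k = k (151 − k). Substituting k = 143: v_143 = 143 · 8 = 1144.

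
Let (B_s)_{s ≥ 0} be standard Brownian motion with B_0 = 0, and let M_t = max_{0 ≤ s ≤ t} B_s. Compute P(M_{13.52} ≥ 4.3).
P(M_{13.52} ≥ 4.3) = 2·P(B_{13.52} ≥ 4.3) = 2(1 − Φ(4.3/√13.52)) ≈ 0.2422

By the reflection principle for Brownian motion, P(M_t ≥ a) = 2 · P(B_t ≥ a) for a ≥ 0. Since B_t ~ N(0, t), P(B_t ≥ 4.3) = 1 − Φ(4.3/√t) = 1 − Φ(4.3/√13.52) = 1 − Φ(1.1694). So
  P(M_{13.52} ≥ 4.3) = 2(1 − Φ(1.1694)) ≈ 0.2422.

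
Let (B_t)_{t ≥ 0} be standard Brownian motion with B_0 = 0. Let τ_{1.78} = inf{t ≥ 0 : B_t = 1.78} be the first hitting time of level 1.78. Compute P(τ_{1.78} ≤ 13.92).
P(τ_{1.78} ≤ 13.92) = 2(1 − Φ(1.78/√13.92)) = 2(1 − Φ(0.4771)) ≈ 0.6333

By the reflection principle for standard BM, P(τ_b ≤ t) = 2 · P(B_t ≥ b). Since B_t ~ N(0, t), P(B_t ≥ 1.78) = 1 − Φ(1.78/√t) = 1 − Φ(1.78/√13.92) = 1 − Φ(0.4771) ≈ 0.31665. Doubling: P(τ_{1.78} ≤ 13.92) ≈ 2 · 0.31665 = 0.63330 ≈ 0.6333.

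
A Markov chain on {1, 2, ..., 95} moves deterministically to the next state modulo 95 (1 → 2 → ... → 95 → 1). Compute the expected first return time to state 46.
E[T_46 | X_0 = 46] = 95

The chain cycles deterministically, so starting at state 46 it returns in exactly 95 steps. Equivalently, the stationary distribution is uniform π_j = 1/95 for every state j, so by Kac's formula E[T_46] = 1/π_46 = 95.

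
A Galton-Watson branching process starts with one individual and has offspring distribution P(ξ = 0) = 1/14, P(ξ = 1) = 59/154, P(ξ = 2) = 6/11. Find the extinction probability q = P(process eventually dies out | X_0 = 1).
q = 11/84

The pgf is f(s) = 1/14 + 59/154·s + 6/11·s². The extinction probability q is the smallest fixed point of f in [0, 1]. Setting s = f(s):
  6/11·s² + (59/154 − 1)·s + 1/14 = 0
  6/11·s² − (1/14 + 6/11)·s + 1/14 = 0
which factors as (s − 1)·(6/11·s − 1/14) = 0, giving roots s = 1 and s = (1/14)/(6/11) = 11/84.
Mean offspring μ = 59/154 + 2·6/11 = 227/154 > 1 (supercritical), so q < 1. The extinction probability is the smaller root: q = (1/14)/(6/11) = 11/84.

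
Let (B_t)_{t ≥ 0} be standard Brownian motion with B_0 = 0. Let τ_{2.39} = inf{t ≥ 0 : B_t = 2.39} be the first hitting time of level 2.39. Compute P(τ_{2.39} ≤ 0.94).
P(τ_{2.39} ≤ 0.94) = 2(1 − Φ(2.39/√0.94)) = 2(1 − Φ(2.4651)) ≈ 0.0137

By the reflection principle for standard BM, P(τ_b ≤ t) = 2 · P(B_t ≥ b). Since B_t ~ N(0, t), P(B_t ≥ 2.39) = 1 − Φ(2.39/√t) = 1 − Φ(2.39/√0.94) = 1 − Φ(2.4651) ≈ 0.00685. Doubling: P(τ_{2.39} ≤ 0.94) ≈ 2 · 0.00685 = 0.01370 ≈ 0.0137.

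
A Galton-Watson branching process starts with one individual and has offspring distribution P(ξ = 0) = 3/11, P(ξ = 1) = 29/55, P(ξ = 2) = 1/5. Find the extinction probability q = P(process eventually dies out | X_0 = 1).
q = 1

Mean offspring μ = 0·3/11 + 1·29/55 + 2·1/5 = 51/55 ≤ 1. For μ ≤ 1 with offspring not concentrated at 1, the Galton-Watson process goes extinct almost surely, so q = 1.
(Algebraic check: The pgf is f(s) = 3/11 + 29/55·s + 1/5·s². The extinction probability q is the smallest fixed point of f in [0, 1]. Setting s = f(s):
  1/5·s² + (29/55 − 1)·s + 3/11 = 0
  1/5·s² − (3/11 + 1/5)·s + 3/11 = 0
which factors as (s − 1)·(1/5·s − 3/11) = 0, giving roots s = 1 and s = (3/11)/(1/5) = 15/11. Since 15/11 ≥ 1, the smallest root in [0, 1] is s = 1.)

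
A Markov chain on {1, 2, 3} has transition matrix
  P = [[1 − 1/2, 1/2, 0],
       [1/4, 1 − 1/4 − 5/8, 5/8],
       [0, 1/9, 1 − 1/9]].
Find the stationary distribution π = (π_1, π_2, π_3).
π = (4/57, 8/57, 15/19)

This is a birth-death chain on three states, which satisfies detailed balance: π_1 · P_{12} = π_2 · P_{21} and π_2 · P_{23} = π_3 · P_{32}.
From π_1 · 1/2 = π_2 · 1/4: π_2/π_1 = (1/2)/(1/4) = 2.
From π_2 · 5/8 = π_3 · 1/9: π_3/π_2 = (5/8)/(1/9) = 45/8.
Take π_1 proportional to 1; then unnormalized π = (1, 2, 45/4). Normalize by dividing by the sum 57/4:
  π = (4/57, 8/57, 15/19).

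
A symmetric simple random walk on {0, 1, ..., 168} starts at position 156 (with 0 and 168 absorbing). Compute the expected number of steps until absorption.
E[τ | X_0 = 156] = 1872

Let v_k = E[τ | X_0 = k]. Boundary: v_0 = v_168 = 0. Recurrence: v_k = 1 + (v_{k-1} + v_{k+1})/2 for 1 ≤ k ≤ 167. The particular solution to v_k − (v_{k-1} + v_{k+1})/2 = 1 is v_k = −k^2. Adding homogeneous solution A + B k and matching boundaries gives v_k = k (168 − k). Substituting k = 156: v_156 = 156 · 12 = 1872.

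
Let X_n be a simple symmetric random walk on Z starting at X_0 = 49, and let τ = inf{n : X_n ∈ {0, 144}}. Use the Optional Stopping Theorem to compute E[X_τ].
E[X_τ] = 49

X_n is a martingale and τ is a bounded-mean stopping time (indeed τ is finite a.s. with bounded expectation since the walk is in a bounded region). By the OST, E[X_τ] = E[X_0] = 49. Equivalently: E[X_τ] = 144 · P(hit 144 first) + 0 · P(hit 0 first) = 144 · (49/144) = 49.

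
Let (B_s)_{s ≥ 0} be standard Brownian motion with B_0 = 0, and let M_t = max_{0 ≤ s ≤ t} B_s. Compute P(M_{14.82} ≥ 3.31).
P(M_{14.82} ≥ 3.31) = 2·P(B_{14.82} ≥ 3.31) = 2(1 − Φ(3.31/√14.82)) ≈ 0.3899

By the reflection principle for Brownian motion, P(M_t ≥ a) = 2 · P(B_t ≥ a) for a ≥ 0. Since B_t ~ N(0, t), P(B_t ≥ 3.31) = 1 − Φ(3.31/√t) = 1 − Φ(3.31/√14.82) = 1 − Φ(0.8598). So
  P(M_{14.82} ≥ 3.31) = 2(1 − Φ(0.8598)) ≈ 0.3899.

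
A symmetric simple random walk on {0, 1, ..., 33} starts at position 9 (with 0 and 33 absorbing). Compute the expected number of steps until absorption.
E[τ | X_0 = 9] = 216

Let v_k = E[τ | X_0 = k]. Boundary: v_0 = v_33 = 0. Recurrence: v_k = 1 + (v_{k-1} + v_{k+1})/2 for 1 ≤ k ≤ 32. The particular solution to v_k − (v_{k-1} + v_{k+1})/2 = 1 is v_k = −k^2. Adding homogeneous solution A + B k and matching boundaries gives v_k = k (33 − k). Substituting k = 9: v_9 = 9 · 24 = 216.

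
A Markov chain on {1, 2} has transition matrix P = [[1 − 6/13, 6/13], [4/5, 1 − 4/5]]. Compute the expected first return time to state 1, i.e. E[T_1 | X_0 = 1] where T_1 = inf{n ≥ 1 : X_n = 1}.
E[T_1 | X_0 = 1] = 1/π_1 = 41/26

For an irreducible recurrent Markov chain with stationary distribution π, E[T_i | X_0 = i] = 1/π_i (Kac's formula). Here π_1 = (4/5)/(6/13 + 4/5) = (4/5)/(82/65) = 26/41, so E[T_1 | X_0 = 1] = 1/π_1 = (6/13 + 4/5)/(4/5) = (82/65)/(4/5) = 41/26.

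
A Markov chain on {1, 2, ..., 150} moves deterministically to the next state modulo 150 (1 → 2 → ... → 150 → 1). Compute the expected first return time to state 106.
E[T_106 | X_0 = 106] = 150

The chain cycles deterministically, so starting at state 106 it returns in exactly 150 steps. Equivalently, the stationary distribution is uniform π_j = 1/150 for every state j, so by Kac's formula E[T_106] = 1/π_106 = 150.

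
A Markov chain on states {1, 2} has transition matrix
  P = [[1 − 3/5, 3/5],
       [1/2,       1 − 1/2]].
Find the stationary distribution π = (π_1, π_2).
π_1 = 5/11, π_2 = 6/11

Solve πP = π with π_1 + π_2 = 1. From πP = π: π_1 · (1 − 3/5) + π_2 · 1/2 = π_1 ⇒ π_2 · 1/2 = π_1 · 3/5 ⇒ π_2/π_1 = (3/5)/(1/2) = 6/5. Together with π_1 + π_2 = 1:
  π_1 = (1/2)/(3/5 + 1/2) = (1/2)/(11/10) = 5/11,
  π_2 = (3/5)/(3/5 + 1/2) = (3/5)/(11/10) = 6/11.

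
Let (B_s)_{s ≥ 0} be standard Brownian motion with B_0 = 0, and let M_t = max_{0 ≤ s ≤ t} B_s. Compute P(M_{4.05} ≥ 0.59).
P(M_{4.05} ≥ 0.59) = 2·P(B_{4.05} ≥ 0.59) = 2(1 − Φ(0.59/√4.05)) ≈ 0.7694

By the reflection principle for Brownian motion, P(M_t ≥ a) = 2 · P(B_t ≥ a) for a ≥ 0. Since B_t ~ N(0, t), P(B_t ≥ 0.59) = 1 − Φ(0.59/√t) = 1 − Φ(0.59/√4.05) = 1 − Φ(0.2932). So
  P(M_{4.05} ≥ 0.59) = 2(1 − Φ(0.2932)) ≈ 0.7694.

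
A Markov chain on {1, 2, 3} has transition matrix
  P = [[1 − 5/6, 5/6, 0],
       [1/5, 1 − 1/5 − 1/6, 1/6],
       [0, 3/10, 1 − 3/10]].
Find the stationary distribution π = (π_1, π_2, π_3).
π = (27/202, 225/404, 125/404)

This is a birth-death chain on three states, which satisfies detailed balance: π_1 · P_{12} = π_2 · P_{21} and π_2 · P_{23} = π_3 · P_{32}.
From π_1 · 5/6 = π_2 · 1/5: π_2/π_1 = (5/6)/(1/5) = 25/6.
From π_2 · 1/6 = π_3 · 3/10: π_3/π_2 = (1/6)/(3/10) = 5/9.
Take π_1 proportional to 1; then unnormalized π = (1, 25/6, 125/54). Normalize by dividing by the sum 202/27:
  π = (27/202, 225/404, 125/404).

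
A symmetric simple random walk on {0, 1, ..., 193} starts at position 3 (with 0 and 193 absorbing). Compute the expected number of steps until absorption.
E[τ | X_0 = 3] = 570

Let v_k = E[τ | X_0 = k]. Boundary: v_0 = v_193 = 0. Recurrence: v_k = 1 + (v_{k-1} + v_{k+1})/2 for 1 ≤ k ≤ 192. The particular solution to v_k − (v_{k-1} + v_{k+1})/2 = 1 is v_k = −k^2. Adding homogeneous solution A + B k and matching boundaries gives v_k = k (193 − k). Substituting k = 3: v_3 = 3 · 190 = 570.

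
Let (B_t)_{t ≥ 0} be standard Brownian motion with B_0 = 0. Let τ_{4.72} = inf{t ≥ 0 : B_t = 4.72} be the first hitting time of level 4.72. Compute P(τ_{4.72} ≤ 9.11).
P(τ_{4.72} ≤ 9.11) = 2(1 − Φ(4.72/√9.11)) = 2(1 − Φ(1.5638)) ≈ 0.1179

By the reflection principle for standard BM, P(τ_b ≤ t) = 2 · P(B_t ≥ b). Since B_t ~ N(0, t), P(B_t ≥ 4.72) = 1 − Φ(4.72/√t) = 1 − Φ(4.72/√9.11) = 1 − Φ(1.5638) ≈ 0.05893. Doubling: P(τ_{4.72} ≤ 9.11) ≈ 2 · 0.05893 = 0.11786 ≈ 0.1179.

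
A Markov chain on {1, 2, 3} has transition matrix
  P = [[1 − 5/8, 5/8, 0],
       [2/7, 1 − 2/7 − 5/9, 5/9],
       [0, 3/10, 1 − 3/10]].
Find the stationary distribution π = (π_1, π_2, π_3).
π = (432/3127, 945/3127, 1750/3127)

This is a birth-death chain on three states, which satisfies detailed balance: π_1 · P_{12} = π_2 · P_{21} and π_2 · P_{23} = π_3 · P_{32}.
From π_1 · 5/8 = π_2 · 2/7: π_2/π_1 = (5/8)/(2/7) = 35/16.
From π_2 · 5/9 = π_3 · 3/10: π_3/π_2 = (5/9)/(3/10) = 50/27.
Take π_1 proportional to 1; then unnormalized π = (1, 35/16, 875/216). Normalize by dividing by the sum 3127/432:
  π = (432/3127, 945/3127, 1750/3127).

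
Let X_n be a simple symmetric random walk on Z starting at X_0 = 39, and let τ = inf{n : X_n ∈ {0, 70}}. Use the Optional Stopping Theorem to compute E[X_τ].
E[X_τ] = 39

X_n is a martingale and τ is a bounded-mean stopping time (indeed τ is finite a.s. with bounded expectation since the walk is in a bounded region). By the OST, E[X_τ] = E[X_0] = 39. Equivalently: E[X_τ] = 70 · P(hit 70 first) + 0 · P(hit 0 first) = 70 · (39/70) = 39.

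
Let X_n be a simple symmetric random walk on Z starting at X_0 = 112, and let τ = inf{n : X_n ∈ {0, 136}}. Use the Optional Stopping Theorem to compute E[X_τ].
E[X_τ] = 112

X_n is a martingale and τ is a bounded-mean stopping time (indeed τ is finite a.s. with bounded expectation since the walk is in a bounded region). By the OST, E[X_τ] = E[X_0] = 112. Equivalently: E[X_τ] = 136 · P(hit 136 first) + 0 · P(hit 0 first) = 136 · (112/136) = 112.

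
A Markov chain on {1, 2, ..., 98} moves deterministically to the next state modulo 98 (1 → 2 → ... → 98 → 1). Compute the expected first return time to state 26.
E[T_26 | X_0 = 26] = 98

The chain cycles deterministically, so starting at state 26 it returns in exactly 98 steps. Equivalently, the stationary distribution is uniform π_j = 1/98 for every state j, so by Kac's formula E[T_26] = 1/π_26 = 98.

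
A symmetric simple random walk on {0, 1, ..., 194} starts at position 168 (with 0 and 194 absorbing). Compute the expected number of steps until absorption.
E[τ | X_0 = 168] = 4368

Let v_k = E[τ | X_0 = k]. Boundary: v_0 = v_194 = 0. Recurrence: v_k = 1 + (v_{k-1} + v_{k+1})/2 for 1 ≤ k ≤ 193. The particular solution to v_k − (v_{k-1} + v_{k+1})/2 = 1 is v_k = −k^2. Adding homogeneous solution A + B k and matching boundaries gives v_k = k (194 − k). Substituting k = 168: v_168 = 168 · 26 = 4368.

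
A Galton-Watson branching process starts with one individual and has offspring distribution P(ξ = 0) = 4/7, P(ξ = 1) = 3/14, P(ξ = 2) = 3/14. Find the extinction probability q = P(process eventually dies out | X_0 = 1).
q = 1

Mean offspring μ = 0·4/7 + 1·3/14 + 2·3/14 = 9/14 ≤ 1. For μ ≤ 1 with offspring not concentrated at 1, the Galton-Watson process goes extinct almost surely, so q = 1.
(Algebraic check: The pgf is f(s) = 4/7 + 3/14·s + 3/14·s². The extinction probability q is the smallest fixed point of f in [0, 1]. Setting s = f(s):
  3/14·s² + (3/14 − 1)·s + 4/7 = 0
  3/14·s² − (4/7 + 3/14)·s + 4/7 = 0
which factors as (s − 1)·(3/14·s − 4/7) = 0, giving roots s = 1 and s = (4/7)/(3/14) = 8/3. Since 8/3 ≥ 1, the smallest root in [0, 1] is s = 1.)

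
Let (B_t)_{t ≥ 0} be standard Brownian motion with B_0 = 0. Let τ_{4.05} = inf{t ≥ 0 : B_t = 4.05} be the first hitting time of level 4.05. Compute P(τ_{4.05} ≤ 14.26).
P(τ_{4.05} ≤ 14.26) = 2(1 − Φ(4.05/√14.26)) = 2(1 − Φ(1.0725)) ≈ 0.2835

By the reflection principle for standard BM, P(τ_b ≤ t) = 2 · P(B_t ≥ b). Since B_t ~ N(0, t), P(B_t ≥ 4.05) = 1 − Φ(4.05/√t) = 1 − Φ(4.05/√14.26) = 1 − Φ(1.0725) ≈ 0.14175. Doubling: P(τ_{4.05} ≤ 14.26) ≈ 2 · 0.14175 = 0.28350 ≈ 0.2835.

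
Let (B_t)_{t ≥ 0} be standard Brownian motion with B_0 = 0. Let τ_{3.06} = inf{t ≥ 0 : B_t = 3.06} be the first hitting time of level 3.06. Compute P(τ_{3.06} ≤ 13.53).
P(τ_{3.06} ≤ 13.53) = 2(1 − Φ(3.06/√13.53)) = 2(1 − Φ(0.8319)) ≈ 0.4055

By the reflection principle for standard BM, P(τ_b ≤ t) = 2 · P(B_t ≥ b). Since B_t ~ N(0, t), P(B_t ≥ 3.06) = 1 − Φ(3.06/√t) = 1 − Φ(3.06/√13.53) = 1 − Φ(0.8319) ≈ 0.20273. Doubling: P(τ_{3.06} ≤ 13.53) ≈ 2 · 0.20273 = 0.40546 ≈ 0.4055.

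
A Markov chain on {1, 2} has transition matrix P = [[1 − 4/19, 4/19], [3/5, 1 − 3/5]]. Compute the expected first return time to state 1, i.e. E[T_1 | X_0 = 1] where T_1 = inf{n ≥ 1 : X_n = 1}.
E[T_1 | X_0 = 1] = 1/π_1 = 77/57

For an irreducible recurrent Markov chain with stationary distribution π, E[T_i | X_0 = i] = 1/π_i (Kac's formula). Here π_1 = (3/5)/(4/19 + 3/5) = (3/5)/(77/95) = 57/77, so E[T_1 | X_0 = 1] = 1/π_1 = (4/19 + 3/5)/(3/5) = (77/95)/(3/5) = 77/57.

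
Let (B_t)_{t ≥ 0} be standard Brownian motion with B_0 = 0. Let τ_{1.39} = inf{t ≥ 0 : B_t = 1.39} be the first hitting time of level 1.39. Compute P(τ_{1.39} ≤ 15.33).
P(τ_{1.39} ≤ 15.33) = 2(1 − Φ(1.39/√15.33)) = 2(1 − Φ(0.3550)) ≈ 0.7226

By the reflection principle for standard BM, P(τ_b ≤ t) = 2 · P(B_t ≥ b). Since B_t ~ N(0, t), P(B_t ≥ 1.39) = 1 − Φ(1.39/√t) = 1 − Φ(1.39/√15.33) = 1 − Φ(0.3550) ≈ 0.36129. Doubling: P(τ_{1.39} ≤ 15.33) ≈ 2 · 0.36129 = 0.72258 ≈ 0.7226.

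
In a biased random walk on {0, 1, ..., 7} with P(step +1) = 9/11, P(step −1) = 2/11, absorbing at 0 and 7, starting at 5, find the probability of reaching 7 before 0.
P(hit 7 before 0) = (1 − (2/9)^5) / (1 − (2/9)^7) = 682911/683263

Let u_k denote P(reach 7 before 0 | start at k). Boundary: u_0 = 0, u_7 = 1. Recurrence: u_k = 9/11·u_{k+1} + 2/11·u_{k-1} for 1 ≤ k ≤ 6. Try u_k = A + B·r^k with r = q/p = (2/11)/(9/11) = 2/9. Substitution satisfies the recurrence; boundary conditions give:
  u_k = (1 − r^k) / (1 − r^N) = (1 − (2/9)^5) / (1 − (2/9)^7) = 682911/683263.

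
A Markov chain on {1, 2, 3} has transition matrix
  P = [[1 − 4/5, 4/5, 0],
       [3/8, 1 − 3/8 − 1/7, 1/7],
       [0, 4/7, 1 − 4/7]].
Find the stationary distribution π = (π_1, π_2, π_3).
π = (3/11, 32/55, 8/55)

This is a birth-death chain on three states, which satisfies detailed balance: π_1 · P_{12} = π_2 · P_{21} and π_2 · P_{23} = π_3 · P_{32}.
From π_1 · 4/5 = π_2 · 3/8: π_2/π_1 = (4/5)/(3/8) = 32/15.
From π_2 · 1/7 = π_3 · 4/7: π_3/π_2 = (1/7)/(4/7) = 1/4.
Take π_1 proportional to 1; then unnormalized π = (1, 32/15, 8/15). Normalize by dividing by the sum 11/3:
  π = (3/11, 32/55, 8/55).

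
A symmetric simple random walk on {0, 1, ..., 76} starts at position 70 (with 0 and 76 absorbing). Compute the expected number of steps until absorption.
E[τ | X_0 = 70] = 420

Let v_k = E[τ | X_0 = k]. Boundary: v_0 = v_76 = 0. Recurrence: v_k = 1 + (v_{k-1} + v_{k+1})/2 for 1 ≤ k ≤ 75. The particular solution to v_k − (v_{k-1} + v_{k+1})/2 = 1 is v_k = −k^2. Adding homogeneous solution A + B k and matching boundaries gives v_k = k (76 − k). Substituting k = 70: v_70 = 70 · 6 = 420.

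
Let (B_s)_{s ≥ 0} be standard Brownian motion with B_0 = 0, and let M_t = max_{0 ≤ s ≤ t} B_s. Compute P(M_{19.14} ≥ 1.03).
P(M_{19.14} ≥ 1.03) = 2·P(B_{19.14} ≥ 1.03) = 2(1 − Φ(1.03/√19.14)) ≈ 0.8139

By the reflection principle for Brownian motion, P(M_t ≥ a) = 2 · P(B_t ≥ a) for a ≥ 0. Since B_t ~ N(0, t), P(B_t ≥ 1.03) = 1 − Φ(1.03/√t) = 1 − Φ(1.03/√19.14) = 1 − Φ(0.2354). So
  P(M_{19.14} ≥ 1.03) = 2(1 − Φ(0.2354)) ≈ 0.8139.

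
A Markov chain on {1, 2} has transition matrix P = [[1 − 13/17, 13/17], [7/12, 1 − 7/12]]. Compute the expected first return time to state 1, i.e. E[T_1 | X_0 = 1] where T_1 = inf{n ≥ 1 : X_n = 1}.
E[T_1 | X_0 = 1] = 1/π_1 = 275/119

For an irreducible recurrent Markov chain with stationary distribution π, E[T_i | X_0 = i] = 1/π_i (Kac's formula). Here π_1 = (7/12)/(13/17 + 7/12) = (7/12)/(275/204) = 119/275, so E[T_1 | X_0 = 1] = 1/π_1 = (13/17 + 7/12)/(7/12) = (275/204)/(7/12) = 275/119.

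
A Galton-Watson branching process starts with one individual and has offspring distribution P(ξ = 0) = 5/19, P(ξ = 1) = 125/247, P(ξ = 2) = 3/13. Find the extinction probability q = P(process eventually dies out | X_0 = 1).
q = 1

Mean offspring μ = 0·5/19 + 1·125/247 + 2·3/13 = 239/247 ≤ 1. For μ ≤ 1 with offspring not concentrated at 1, the Galton-Watson process goes extinct almost surely, so q = 1.
(Algebraic check: The pgf is f(s) = 5/19 + 125/247·s + 3/13·s². The extinction probability q is the smallest fixed point of f in [0, 1]. Setting s = f(s):
  3/13·s² + (125/247 − 1)·s + 5/19 = 0
  3/13·s² − (5/19 + 3/13)·s + 5/19 = 0
which factors as (s − 1)·(3/13·s − 5/19) = 0, giving roots s = 1 and s = (5/19)/(3/13) = 65/57. Since 65/57 ≥ 1, the smallest root in [0, 1] is s = 1.)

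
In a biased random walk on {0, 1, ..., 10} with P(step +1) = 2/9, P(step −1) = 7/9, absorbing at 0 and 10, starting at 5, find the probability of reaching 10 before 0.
P(hit 10 before 0) = (1 − (7/2)^5) / (1 − (7/2)^10) = 32/16839

Let u_k denote P(reach 10 before 0 | start at k). Boundary: u_0 = 0, u_10 = 1. Recurrence: u_k = 2/9·u_{k+1} + 7/9·u_{k-1} for 1 ≤ k ≤ 9. Try u_k = A + B·r^k with r = q/p = (7/9)/(2/9) = 7/2. Substitution satisfies the recurrence; boundary conditions give:
  u_k = (1 − r^k) / (1 − r^N) = (1 − (7/2)^5) / (1 − (7/2)^10) = 32/16839.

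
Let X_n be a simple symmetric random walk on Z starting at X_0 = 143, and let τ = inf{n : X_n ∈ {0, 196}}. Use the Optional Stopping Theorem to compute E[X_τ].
E[X_τ] = 143

X_n is a martingale and τ is a bounded-mean stopping time (indeed τ is finite a.s. with bounded expectation since the walk is in a bounded region). By the OST, E[X_τ] = E[X_0] = 143. Equivalently: E[X_τ] = 196 · P(hit 196 first) + 0 · P(hit 0 first) = 196 · (143/196) = 143.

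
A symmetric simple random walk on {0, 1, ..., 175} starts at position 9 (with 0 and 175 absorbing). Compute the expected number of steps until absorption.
E[τ | X_0 = 9] = 1494

Let v_k = E[τ | X_0 = k]. Boundary: v_0 = v_175 = 0. Recurrence: v_k = 1 + (v_{k-1} + v_{k+1})/2 for 1 ≤ k ≤ 174. The particular solution to v_k − (v_{k-1} + v_{k+1})/2 = 1 is v_k = −k^2. Adding homogeneous solution A + B k and matching boundaries gives v_k = k (175 − k). Substituting k = 9: v_9 = 9 · 166 = 1494.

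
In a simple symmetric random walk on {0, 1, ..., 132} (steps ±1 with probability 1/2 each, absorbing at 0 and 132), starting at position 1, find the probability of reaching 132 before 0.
P(hit 132 before 0) = 1/132

Let u_k = P(hit 132 before 0 | start at k). Then u_0 = 0, u_132 = 1, and u_k = u_{k-1}/2 + u_{k+1}/2 for 1 ≤ k ≤ 131. This harmonic recurrence is solved by u_k = k/132, giving u_1 = 1/132.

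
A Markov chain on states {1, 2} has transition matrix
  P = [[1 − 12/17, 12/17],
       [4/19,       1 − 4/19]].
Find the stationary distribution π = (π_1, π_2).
π_1 = 17/74, π_2 = 57/74

Solve πP = π with π_1 + π_2 = 1. From πP = π: π_1 · (1 − 12/17) + π_2 · 4/19 = π_1 ⇒ π_2 · 4/19 = π_1 · 12/17 ⇒ π_2/π_1 = (12/17)/(4/19) = 57/17. Together with π_1 + π_2 = 1:
  π_1 = (4/19)/(12/17 + 4/19) = (4/19)/(296/323) = 17/74,
  π_2 = (12/17)/(12/17 + 4/19) = (12/17)/(296/323) = 57/74.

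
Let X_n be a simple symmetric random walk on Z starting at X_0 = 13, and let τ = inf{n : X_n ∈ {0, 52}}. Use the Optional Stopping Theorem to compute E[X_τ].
E[X_τ] = 13

X_n is a martingale and τ is a bounded-mean stopping time (indeed τ is finite a.s. with bounded expectation since the walk is in a bounded region). By the OST, E[X_τ] = E[X_0] = 13. Equivalently: E[X_τ] = 52 · P(hit 52 first) + 0 · P(hit 0 first) = 52 · (13/52) = 13.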